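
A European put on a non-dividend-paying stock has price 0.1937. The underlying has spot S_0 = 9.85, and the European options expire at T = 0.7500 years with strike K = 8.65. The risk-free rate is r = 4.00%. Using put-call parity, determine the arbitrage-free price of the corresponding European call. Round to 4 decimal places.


Answer: Call price = 1.6493

Derivation:
Put-call parity: C - P = S_0 * exp(-qT) - K * exp(-rT).
S_0 * exp(-qT) = 9.8500 * 1.00000000 = 9.85000000
K * exp(-rT) = 8.6500 * 0.97044553 = 8.39435387
C = P + S*exp(-qT) - K*exp(-rT)
C = 0.1937 + 9.85000000 - 8.39435387 = 1.6493


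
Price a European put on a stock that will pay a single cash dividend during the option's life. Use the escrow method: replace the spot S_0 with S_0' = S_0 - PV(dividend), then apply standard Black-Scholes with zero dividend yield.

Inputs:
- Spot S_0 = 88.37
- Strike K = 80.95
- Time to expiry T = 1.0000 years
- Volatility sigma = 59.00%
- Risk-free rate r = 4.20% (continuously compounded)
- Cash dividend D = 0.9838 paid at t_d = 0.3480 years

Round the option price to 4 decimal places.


Answer: Price = 14.6273

Derivation:
PV(D) = D * exp(-r * t_d) = 0.9838 * 0.98549030 = 0.96952535
S_0' = S_0 - PV(D) = 88.3700 - 0.96952535 = 87.40047465
d1 = (ln(S_0'/K) + (r + sigma^2/2)*T) / (sigma*sqrt(T)) = 0.49613395
d2 = d1 - sigma*sqrt(T) = -0.09386605
exp(-rT) = 0.95886978
N(-d1) = 0.30989995; N(-d2) = 0.53739222
P = K * exp(-rT) * N(-d2) - S_0' * N(-d1) = 80.9500 * 0.95886978 * 0.53739222 - 87.40047465 * 0.30989995 = 14.6273


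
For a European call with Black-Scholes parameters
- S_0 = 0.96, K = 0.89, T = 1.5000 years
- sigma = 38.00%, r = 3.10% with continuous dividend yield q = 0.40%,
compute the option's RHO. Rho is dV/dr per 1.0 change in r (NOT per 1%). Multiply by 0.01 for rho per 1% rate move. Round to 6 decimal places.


Answer: Rho = 0.645814

Derivation:
d1 = 0.4824029864; d2 = 0.0169999353
phi(d1) = 0.3551216565; exp(-qT) = 0.9940179641; exp(-rT) = 0.9545645606
N(d2) = 0.5067816663
Rho = K*T*exp(-rT)*N(d2) = 0.8900 * 1.5000 * 0.9545645606 * 0.5067816663 = 0.645814


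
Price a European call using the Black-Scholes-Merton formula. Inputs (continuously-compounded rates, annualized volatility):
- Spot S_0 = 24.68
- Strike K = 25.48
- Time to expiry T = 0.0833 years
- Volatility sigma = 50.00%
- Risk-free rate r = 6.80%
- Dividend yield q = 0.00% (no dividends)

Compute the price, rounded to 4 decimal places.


Answer: Price = 1.1341

Derivation:
d1 = (ln(S/K) + (r - q + 0.5*sigma^2) * T) / (sigma * sqrt(T)) = -0.10965196
d2 = d1 - sigma * sqrt(T) = -0.25396066
exp(-rT) = 0.99435161; exp(-qT) = 1.00000000
C = S_0 * exp(-qT) * N(d1) - K * exp(-rT) * N(d2)
N(d1) = 0.45634270; N(d2) = 0.39976298
C = 24.6800 * 1.00000000 * 0.45634270 - 25.4800 * 0.99435161 * 0.39976298 = 1.1341


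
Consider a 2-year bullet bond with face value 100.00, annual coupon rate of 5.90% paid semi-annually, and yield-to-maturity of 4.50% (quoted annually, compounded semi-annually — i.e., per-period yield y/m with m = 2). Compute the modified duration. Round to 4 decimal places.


Answer: Modified duration = 1.8747

Derivation:
Coupon per period c = face * coupon_rate / m = 2.950000
Periods per year m = 2; per-period yield y/m = 0.022500
Number of cashflows N = 4
Cashflows (t years, CF_t, discount factor 1/(1+y/m)^(m*t), PV):
  t = 0.5000: CF_t = 2.950000, DF = 0.977995, PV = 2.885086
  t = 1.0000: CF_t = 2.950000, DF = 0.956474, PV = 2.821600
  t = 1.5000: CF_t = 2.950000, DF = 0.935427, PV = 2.759511
  t = 2.0000: CF_t = 102.950000, DF = 0.914843, PV = 94.183122
Price P = sum_t PV_t = 102.649318
First compute Macaulay numerator sum_t t * PV_t:
  t * PV_t at t = 0.5000: 1.442543
  t * PV_t at t = 1.0000: 2.821600
  t * PV_t at t = 1.5000: 4.139266
  t * PV_t at t = 2.0000: 188.366245
Macaulay duration D = 196.769653 / 102.649318 = 1.916911
Modified duration = D / (1 + y/m) = 1.916911 / (1 + 0.022500) = 1.874730


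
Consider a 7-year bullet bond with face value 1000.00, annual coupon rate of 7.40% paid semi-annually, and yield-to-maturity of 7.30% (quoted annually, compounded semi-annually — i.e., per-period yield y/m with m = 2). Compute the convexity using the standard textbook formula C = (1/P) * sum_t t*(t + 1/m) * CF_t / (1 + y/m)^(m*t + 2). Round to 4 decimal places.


Coupon per period c = face * coupon_rate / m = 37.000000
Periods per year m = 2; per-period yield y/m = 0.036500
Number of cashflows N = 14
Cashflows (t years, CF_t, discount factor 1/(1+y/m)^(m*t), PV):
  t = 0.5000: CF_t = 37.000000, DF = 0.964785, PV = 35.697057
  t = 1.0000: CF_t = 37.000000, DF = 0.930811, PV = 34.439997
  t = 1.5000: CF_t = 37.000000, DF = 0.898033, PV = 33.227205
  t = 2.0000: CF_t = 37.000000, DF = 0.866409, PV = 32.057120
  t = 2.5000: CF_t = 37.000000, DF = 0.835898, PV = 30.928239
  t = 3.0000: CF_t = 37.000000, DF = 0.806462, PV = 29.839111
  t = 3.5000: CF_t = 37.000000, DF = 0.778063, PV = 28.788337
  t = 4.0000: CF_t = 37.000000, DF = 0.750664, PV = 27.774565
  t = 4.5000: CF_t = 37.000000, DF = 0.724230, PV = 26.796493
  t = 5.0000: CF_t = 37.000000, DF = 0.698726, PV = 25.852864
  t = 5.5000: CF_t = 37.000000, DF = 0.674121, PV = 24.942464
  t = 6.0000: CF_t = 37.000000, DF = 0.650382, PV = 24.064123
  t = 6.5000: CF_t = 37.000000, DF = 0.627479, PV = 23.216713
  t = 7.0000: CF_t = 1037.000000, DF = 0.605382, PV = 627.781432
Price P = sum_t PV_t = 1005.405722
Convexity numerator sum_t t*(t + 1/m) * CF_t / (1+y/m)^(m*t + 2):
  t = 0.5000: term = 16.613602
  t = 1.0000: term = 48.085679
  t = 1.5000: term = 92.784717
  t = 2.0000: term = 149.195557
  t = 2.5000: term = 215.912528
  t = 3.0000: term = 291.632937
  t = 3.5000: term = 375.150908
  t = 4.0000: term = 465.351550
  t = 4.5000: term = 561.205439
  t = 5.0000: term = 661.763395
  t = 5.5000: term = 766.151543
  t = 6.0000: term = 873.566641
  t = 6.5000: term = 983.271665
  t = 7.0000: term = 30678.149317
Convexity = (1/P) * sum = 36178.835478 / 1005.405722 = 35.984314

Answer: Convexity = 35.9843


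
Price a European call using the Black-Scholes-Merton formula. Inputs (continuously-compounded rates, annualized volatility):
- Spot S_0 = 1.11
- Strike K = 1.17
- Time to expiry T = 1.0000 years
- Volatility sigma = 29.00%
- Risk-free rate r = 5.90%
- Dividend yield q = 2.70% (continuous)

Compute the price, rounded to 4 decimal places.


d1 = (ln(S/K) + (r - q + 0.5*sigma^2) * T) / (sigma * sqrt(T)) = 0.07381471
d2 = d1 - sigma * sqrt(T) = -0.21618529
exp(-rT) = 0.94270677; exp(-qT) = 0.97336124
C = S_0 * exp(-qT) * N(d1) - K * exp(-rT) * N(d2)
N(d1) = 0.52942109; N(d2) = 0.41442166
C = 1.1100 * 0.97336124 * 0.52942109 - 1.1700 * 0.94270677 * 0.41442166 = 0.1149

Answer: Price = 0.1149


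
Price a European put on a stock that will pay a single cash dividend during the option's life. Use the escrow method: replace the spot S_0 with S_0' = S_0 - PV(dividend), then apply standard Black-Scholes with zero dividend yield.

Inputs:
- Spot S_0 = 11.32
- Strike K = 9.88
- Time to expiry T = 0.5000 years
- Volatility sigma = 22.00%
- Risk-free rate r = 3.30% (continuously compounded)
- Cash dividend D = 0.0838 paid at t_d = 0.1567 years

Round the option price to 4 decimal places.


Answer: Price = 0.1533

Derivation:
PV(D) = D * exp(-r * t_d) = 0.0838 * 0.99484225 = 0.08336778
S_0' = S_0 - PV(D) = 11.3200 - 0.08336778 = 11.23663222
d1 = (ln(S_0'/K) + (r + sigma^2/2)*T) / (sigma*sqrt(T)) = 1.01094840
d2 = d1 - sigma*sqrt(T) = 0.85538491
exp(-rT) = 0.98363538
N(-d1) = 0.15602056; N(-d2) = 0.19616905
P = K * exp(-rT) * N(-d2) - S_0' * N(-d1) = 9.8800 * 0.98363538 * 0.19616905 - 11.23663222 * 0.15602056 = 0.1533


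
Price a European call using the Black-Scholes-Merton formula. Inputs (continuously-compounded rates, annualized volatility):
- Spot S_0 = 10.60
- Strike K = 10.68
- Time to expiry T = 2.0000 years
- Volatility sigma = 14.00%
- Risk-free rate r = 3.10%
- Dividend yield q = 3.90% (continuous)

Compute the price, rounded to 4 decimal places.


d1 = (ln(S/K) + (r - q + 0.5*sigma^2) * T) / (sigma * sqrt(T)) = -0.01979309
d2 = d1 - sigma * sqrt(T) = -0.21778299
exp(-rT) = 0.93988289; exp(-qT) = 0.92496443
C = S_0 * exp(-qT) * N(d1) - K * exp(-rT) * N(d2)
N(d1) = 0.49210421; N(d2) = 0.41379910
C = 10.6000 * 0.92496443 * 0.49210421 - 10.6800 * 0.93988289 * 0.41379910 = 0.6712

Answer: Price = 0.6712


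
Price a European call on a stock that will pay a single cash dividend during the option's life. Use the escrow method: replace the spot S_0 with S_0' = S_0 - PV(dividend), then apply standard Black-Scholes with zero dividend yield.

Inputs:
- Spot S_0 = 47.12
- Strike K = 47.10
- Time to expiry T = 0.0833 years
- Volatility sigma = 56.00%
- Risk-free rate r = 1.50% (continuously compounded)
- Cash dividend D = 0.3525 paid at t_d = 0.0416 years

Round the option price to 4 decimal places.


PV(D) = D * exp(-r * t_d) = 0.3525 * 0.99937619 = 0.35228011
S_0' = S_0 - PV(D) = 47.1200 - 0.35228011 = 46.76771989
d1 = (ln(S_0'/K) + (r + sigma^2/2)*T) / (sigma*sqrt(T)) = 0.04474014
d2 = d1 - sigma*sqrt(T) = -0.11688560
exp(-rT) = 0.99875128
N(d1) = 0.51784278; N(d2) = 0.45347535
C = S_0' * N(d1) - K * exp(-rT) * N(d2) = 46.76771989 * 0.51784278 - 47.1000 * 0.99875128 * 0.45347535 = 2.8863

Answer: Price = 2.8863


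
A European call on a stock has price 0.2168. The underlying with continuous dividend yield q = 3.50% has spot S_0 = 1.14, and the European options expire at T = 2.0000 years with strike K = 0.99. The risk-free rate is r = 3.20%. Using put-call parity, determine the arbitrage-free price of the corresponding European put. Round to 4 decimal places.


Put-call parity: C - P = S_0 * exp(-qT) - K * exp(-rT).
S_0 * exp(-qT) = 1.1400 * 0.93239382 = 1.06292895
K * exp(-rT) = 0.9900 * 0.93800500 = 0.92862495
P = C - S*exp(-qT) + K*exp(-rT)
P = 0.2168 - 1.06292895 + 0.92862495 = 0.0825

Answer: Put price = 0.0825


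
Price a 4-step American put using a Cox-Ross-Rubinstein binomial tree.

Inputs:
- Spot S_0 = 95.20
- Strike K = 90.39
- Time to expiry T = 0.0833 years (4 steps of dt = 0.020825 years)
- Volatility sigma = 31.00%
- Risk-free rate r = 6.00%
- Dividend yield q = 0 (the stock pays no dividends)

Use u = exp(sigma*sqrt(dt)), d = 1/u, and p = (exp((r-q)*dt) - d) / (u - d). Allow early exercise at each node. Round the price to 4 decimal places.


Answer: Price = V(0,0) = 1.4909

Derivation:
dt = T/N = 0.020825
u = exp(sigma*sqrt(dt)) = 1.045751; d = 1/u = 0.956250
p = (exp((r-q)*dt) - d) / (u - d) = 0.502787
Discount per step: exp(-r*dt) = 0.998751
Stock lattice S(k, i) with i counting down-moves:
  k=0: S(0,0) = 95.2000
  k=1: S(1,0) = 99.5555; S(1,1) = 91.0350
  k=2: S(2,0) = 104.1103; S(2,1) = 95.2000; S(2,2) = 87.0523
  k=3: S(3,0) = 108.8735; S(3,1) = 99.5555; S(3,2) = 91.0350; S(3,3) = 83.2437
  k=4: S(4,0) = 113.8547; S(4,1) = 104.1103; S(4,2) = 95.2000; S(4,3) = 87.0523; S(4,4) = 79.6018
Terminal payoffs V(N, i) = max(K - S_T, 0):
  V(4,0) = 0.000000; V(4,1) = 0.000000; V(4,2) = 0.000000; V(4,3) = 3.337747; V(4,4) = 10.788164
Backward induction: V(k, i) = exp(-r*dt) * [p * V(k+1, i) + (1-p) * V(k+1, i+1)]; then take max(V_cont, immediate exercise) for American.
  V(3,0) = exp(-r*dt) * [p*0.000000 + (1-p)*0.000000] = 0.000000; exercise = 0.000000; V(3,0) = max -> 0.000000
  V(3,1) = exp(-r*dt) * [p*0.000000 + (1-p)*0.000000] = 0.000000; exercise = 0.000000; V(3,1) = max -> 0.000000
  V(3,2) = exp(-r*dt) * [p*0.000000 + (1-p)*3.337747] = 1.657498; exercise = 0.000000; V(3,2) = max -> 1.657498
  V(3,3) = exp(-r*dt) * [p*3.337747 + (1-p)*10.788164] = 7.033395; exercise = 7.146266; V(3,3) = max -> 7.146266
  V(2,0) = exp(-r*dt) * [p*0.000000 + (1-p)*0.000000] = 0.000000; exercise = 0.000000; V(2,0) = max -> 0.000000
  V(2,1) = exp(-r*dt) * [p*0.000000 + (1-p)*1.657498] = 0.823100; exercise = 0.000000; V(2,1) = max -> 0.823100
  V(2,2) = exp(-r*dt) * [p*1.657498 + (1-p)*7.146266] = 4.381105; exercise = 3.337747; V(2,2) = max -> 4.381105
  V(1,0) = exp(-r*dt) * [p*0.000000 + (1-p)*0.823100] = 0.408744; exercise = 0.000000; V(1,0) = max -> 0.408744
  V(1,1) = exp(-r*dt) * [p*0.823100 + (1-p)*4.381105] = 2.588948; exercise = 0.000000; V(1,1) = max -> 2.588948
  V(0,0) = exp(-r*dt) * [p*0.408744 + (1-p)*2.588948] = 1.490905; exercise = 0.000000; V(0,0) = max -> 1.490905


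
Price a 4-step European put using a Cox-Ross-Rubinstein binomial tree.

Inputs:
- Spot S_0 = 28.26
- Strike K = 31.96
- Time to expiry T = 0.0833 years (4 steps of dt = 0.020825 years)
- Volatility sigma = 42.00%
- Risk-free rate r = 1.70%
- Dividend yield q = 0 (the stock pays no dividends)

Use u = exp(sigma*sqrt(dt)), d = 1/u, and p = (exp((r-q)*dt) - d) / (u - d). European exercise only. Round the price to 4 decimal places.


dt = T/N = 0.020825
u = exp(sigma*sqrt(dt)) = 1.062484; d = 1/u = 0.941191
p = (exp((r-q)*dt) - d) / (u - d) = 0.487771
Discount per step: exp(-r*dt) = 0.999646
Stock lattice S(k, i) with i counting down-moves:
  k=0: S(0,0) = 28.2600
  k=1: S(1,0) = 30.0258; S(1,1) = 26.5980
  k=2: S(2,0) = 31.9019; S(2,1) = 28.2600; S(2,2) = 25.0338
  k=3: S(3,0) = 33.8953; S(3,1) = 30.0258; S(3,2) = 26.5980; S(3,3) = 23.5616
  k=4: S(4,0) = 36.0132; S(4,1) = 31.9019; S(4,2) = 28.2600; S(4,3) = 25.0338; S(4,4) = 22.1760
Terminal payoffs V(N, i) = max(K - S_T, 0):
  V(4,0) = 0.000000; V(4,1) = 0.058064; V(4,2) = 3.700000; V(4,3) = 6.926171; V(4,4) = 9.784041
Backward induction: V(k, i) = exp(-r*dt) * [p * V(k+1, i) + (1-p) * V(k+1, i+1)].
  V(3,0) = exp(-r*dt) * [p*0.000000 + (1-p)*0.058064] = 0.029732
  V(3,1) = exp(-r*dt) * [p*0.058064 + (1-p)*3.700000] = 1.922887
  V(3,2) = exp(-r*dt) * [p*3.700000 + (1-p)*6.926171] = 5.350642
  V(3,3) = exp(-r*dt) * [p*6.926171 + (1-p)*9.784041] = 8.387084
  V(2,0) = exp(-r*dt) * [p*0.029732 + (1-p)*1.922887] = 0.999106
  V(2,1) = exp(-r*dt) * [p*1.922887 + (1-p)*5.350642] = 3.677379
  V(2,2) = exp(-r*dt) * [p*5.350642 + (1-p)*8.387084] = 6.903550
  V(1,0) = exp(-r*dt) * [p*0.999106 + (1-p)*3.677379] = 2.370154
  V(1,1) = exp(-r*dt) * [p*3.677379 + (1-p)*6.903550] = 5.328029
  V(0,0) = exp(-r*dt) * [p*2.370154 + (1-p)*5.328029] = 3.883887

Answer: Price = V(0,0) = 3.8839


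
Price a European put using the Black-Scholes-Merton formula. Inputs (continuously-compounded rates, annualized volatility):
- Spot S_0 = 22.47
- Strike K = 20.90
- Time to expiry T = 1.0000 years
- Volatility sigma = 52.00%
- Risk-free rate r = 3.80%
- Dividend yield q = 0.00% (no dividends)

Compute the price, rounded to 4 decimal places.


Answer: Price = 3.2896

Derivation:
d1 = (ln(S/K) + (r - q + 0.5*sigma^2) * T) / (sigma * sqrt(T)) = 0.47236909
d2 = d1 - sigma * sqrt(T) = -0.04763091
exp(-rT) = 0.96271294; exp(-qT) = 1.00000000
P = K * exp(-rT) * N(-d2) - S_0 * exp(-qT) * N(-d1)
N(-d1) = 0.31833168; N(-d2) = 0.51899480
P = 20.9000 * 0.96271294 * 0.51899480 - 22.4700 * 1.00000000 * 0.31833168 = 3.2896


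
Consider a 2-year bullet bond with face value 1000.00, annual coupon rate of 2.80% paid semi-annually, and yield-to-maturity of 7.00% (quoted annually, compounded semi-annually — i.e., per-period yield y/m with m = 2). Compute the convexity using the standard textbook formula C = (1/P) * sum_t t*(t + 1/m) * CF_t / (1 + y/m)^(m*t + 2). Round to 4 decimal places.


Coupon per period c = face * coupon_rate / m = 14.000000
Periods per year m = 2; per-period yield y/m = 0.035000
Number of cashflows N = 4
Cashflows (t years, CF_t, discount factor 1/(1+y/m)^(m*t), PV):
  t = 0.5000: CF_t = 14.000000, DF = 0.966184, PV = 13.526570
  t = 1.0000: CF_t = 14.000000, DF = 0.933511, PV = 13.069150
  t = 1.5000: CF_t = 14.000000, DF = 0.901943, PV = 12.627198
  t = 2.0000: CF_t = 1014.000000, DF = 0.871442, PV = 883.642419
Price P = sum_t PV_t = 922.865337
Convexity numerator sum_t t*(t + 1/m) * CF_t / (1+y/m)^(m*t + 2):
  t = 0.5000: term = 6.313599
  t = 1.0000: term = 18.300287
  t = 1.5000: term = 35.362873
  t = 2.0000: term = 4124.448267
Convexity = (1/P) * sum = 4184.425025 / 922.865337 = 4.534166

Answer: Convexity = 4.5342


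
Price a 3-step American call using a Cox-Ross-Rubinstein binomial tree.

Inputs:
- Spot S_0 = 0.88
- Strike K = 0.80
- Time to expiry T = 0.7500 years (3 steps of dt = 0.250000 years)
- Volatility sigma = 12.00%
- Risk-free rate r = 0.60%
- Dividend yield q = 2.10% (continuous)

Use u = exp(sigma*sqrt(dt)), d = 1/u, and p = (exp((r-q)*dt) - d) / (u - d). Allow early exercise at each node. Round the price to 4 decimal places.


dt = T/N = 0.250000
u = exp(sigma*sqrt(dt)) = 1.061837; d = 1/u = 0.941765
p = (exp((r-q)*dt) - d) / (u - d) = 0.453832
Discount per step: exp(-r*dt) = 0.998501
Stock lattice S(k, i) with i counting down-moves:
  k=0: S(0,0) = 0.8800
  k=1: S(1,0) = 0.9344; S(1,1) = 0.8288
  k=2: S(2,0) = 0.9922; S(2,1) = 0.8800; S(2,2) = 0.7805
  k=3: S(3,0) = 1.0536; S(3,1) = 0.9344; S(3,2) = 0.8288; S(3,3) = 0.7350
Terminal payoffs V(N, i) = max(S_T - K, 0):
  V(3,0) = 0.253551; V(3,1) = 0.134416; V(3,2) = 0.028753; V(3,3) = 0.000000
Backward induction: V(k, i) = exp(-r*dt) * [p * V(k+1, i) + (1-p) * V(k+1, i+1)]; then take max(V_cont, immediate exercise) for American.
  V(2,0) = exp(-r*dt) * [p*0.253551 + (1-p)*0.134416] = 0.188201; exercise = 0.192197; V(2,0) = max -> 0.192197
  V(2,1) = exp(-r*dt) * [p*0.134416 + (1-p)*0.028753] = 0.076591; exercise = 0.080000; V(2,1) = max -> 0.080000
  V(2,2) = exp(-r*dt) * [p*0.028753 + (1-p)*0.000000] = 0.013029; exercise = 0.000000; V(2,2) = max -> 0.013029
  V(1,0) = exp(-r*dt) * [p*0.192197 + (1-p)*0.080000] = 0.130722; exercise = 0.134416; V(1,0) = max -> 0.134416
  V(1,1) = exp(-r*dt) * [p*0.080000 + (1-p)*0.013029] = 0.043358; exercise = 0.028753; V(1,1) = max -> 0.043358
  V(0,0) = exp(-r*dt) * [p*0.134416 + (1-p)*0.043358] = 0.084556; exercise = 0.080000; V(0,0) = max -> 0.084556

Answer: Price = V(0,0) = 0.0846


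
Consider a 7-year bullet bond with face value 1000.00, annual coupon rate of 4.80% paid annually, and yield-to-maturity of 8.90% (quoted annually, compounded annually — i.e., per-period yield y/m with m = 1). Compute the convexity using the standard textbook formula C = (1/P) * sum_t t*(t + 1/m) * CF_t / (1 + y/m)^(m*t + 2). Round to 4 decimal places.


Answer: Convexity = 38.1970

Derivation:
Coupon per period c = face * coupon_rate / m = 48.000000
Periods per year m = 1; per-period yield y/m = 0.089000
Number of cashflows N = 7
Cashflows (t years, CF_t, discount factor 1/(1+y/m)^(m*t), PV):
  t = 1.0000: CF_t = 48.000000, DF = 0.918274, PV = 44.077135
  t = 2.0000: CF_t = 48.000000, DF = 0.843226, PV = 40.474871
  t = 3.0000: CF_t = 48.000000, DF = 0.774313, PV = 37.167008
  t = 4.0000: CF_t = 48.000000, DF = 0.711031, PV = 34.129484
  t = 5.0000: CF_t = 48.000000, DF = 0.652921, PV = 31.340205
  t = 6.0000: CF_t = 48.000000, DF = 0.599560, PV = 28.778885
  t = 7.0000: CF_t = 1048.000000, DF = 0.550560, PV = 576.987128
Price P = sum_t PV_t = 792.954716
Convexity numerator sum_t t*(t + 1/m) * CF_t / (1+y/m)^(m*t + 2):
  t = 1.0000: term = 74.334015
  t = 2.0000: term = 204.776902
  t = 3.0000: term = 376.082465
  t = 4.0000: term = 575.577693
  t = 5.0000: term = 792.806740
  t = 6.0000: term = 1019.218950
  t = 7.0000: term = 27245.726444
Convexity = (1/P) * sum = 30288.523211 / 792.954716 = 38.197040


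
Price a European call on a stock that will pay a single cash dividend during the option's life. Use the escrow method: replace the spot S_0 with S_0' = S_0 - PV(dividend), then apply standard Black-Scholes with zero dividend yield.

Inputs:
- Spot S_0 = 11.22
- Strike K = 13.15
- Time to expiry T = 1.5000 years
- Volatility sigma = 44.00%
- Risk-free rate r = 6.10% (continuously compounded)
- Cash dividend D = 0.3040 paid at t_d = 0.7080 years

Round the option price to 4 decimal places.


Answer: Price = 1.9352

Derivation:
PV(D) = D * exp(-r * t_d) = 0.3040 * 0.95773132 = 0.29115032
S_0' = S_0 - PV(D) = 11.2200 - 0.29115032 = 10.92884968
d1 = (ln(S_0'/K) + (r + sigma^2/2)*T) / (sigma*sqrt(T)) = 0.09590920
d2 = d1 - sigma*sqrt(T) = -0.44297854
exp(-rT) = 0.91256132
N(d1) = 0.53820366; N(d2) = 0.32889063
C = S_0' * N(d1) - K * exp(-rT) * N(d2) = 10.92884968 * 0.53820366 - 13.1500 * 0.91256132 * 0.32889063 = 1.9352


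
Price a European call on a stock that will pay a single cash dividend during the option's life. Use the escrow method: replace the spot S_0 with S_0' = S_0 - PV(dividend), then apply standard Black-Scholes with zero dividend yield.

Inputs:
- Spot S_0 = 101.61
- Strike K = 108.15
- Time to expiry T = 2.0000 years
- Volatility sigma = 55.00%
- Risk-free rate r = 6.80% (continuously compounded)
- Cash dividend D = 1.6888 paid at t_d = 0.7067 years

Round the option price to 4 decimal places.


PV(D) = D * exp(-r * t_d) = 1.6888 * 0.95308079 = 1.60956285
S_0' = S_0 - PV(D) = 101.6100 - 1.60956285 = 100.00043715
d1 = (ln(S_0'/K) + (r + sigma^2/2)*T) / (sigma*sqrt(T)) = 0.46303333
d2 = d1 - sigma*sqrt(T) = -0.31478413
exp(-rT) = 0.87284263
N(d1) = 0.67832976; N(d2) = 0.37646278
C = S_0' * N(d1) - K * exp(-rT) * N(d2) = 100.00043715 * 0.67832976 - 108.1500 * 0.87284263 * 0.37646278 = 32.2960

Answer: Price = 32.2960


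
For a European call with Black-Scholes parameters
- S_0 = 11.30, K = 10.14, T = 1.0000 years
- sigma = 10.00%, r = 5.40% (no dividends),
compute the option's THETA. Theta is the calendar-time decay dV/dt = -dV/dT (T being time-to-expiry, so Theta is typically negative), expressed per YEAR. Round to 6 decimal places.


Answer: Theta = -0.544368

Derivation:
d1 = 1.6731472756; d2 = 1.5731472756
phi(d1) = 0.0984064000; exp(-qT) = 1.0000000000; exp(-rT) = 0.9474321065
Theta = -S*exp(-qT)*phi(d1)*sigma/(2*sqrt(T)) - r*K*exp(-rT)*N(d2) + q*S*exp(-qT)*N(d1)
N(d1) = 0.9528508466; N(d2) = 0.9421576398; sqrt(T) = 1.0000000000
Term 1 = -11.3000 * 1.0000000000 * 0.0984064000 * 0.1000 / (2 * 1.0000000000) = -0.0555996160
Term 2 = -0.0540 * 10.1400 * 0.9474321065 * 0.9421576398 = -0.4887687004
Term 3 = 0 (no dividend yield, q = 0)
Theta = -0.0555996160 + (-0.4887687004) + (0.0000000000) = -0.544368


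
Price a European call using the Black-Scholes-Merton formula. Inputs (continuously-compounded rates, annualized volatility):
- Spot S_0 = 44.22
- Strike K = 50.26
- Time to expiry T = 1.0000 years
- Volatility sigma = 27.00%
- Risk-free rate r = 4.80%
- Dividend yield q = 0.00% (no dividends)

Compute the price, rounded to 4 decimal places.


Answer: Price = 3.3186

Derivation:
d1 = (ln(S/K) + (r - q + 0.5*sigma^2) * T) / (sigma * sqrt(T)) = -0.16141614
d2 = d1 - sigma * sqrt(T) = -0.43141614
exp(-rT) = 0.95313379; exp(-qT) = 1.00000000
C = S_0 * exp(-qT) * N(d1) - K * exp(-rT) * N(d2)
N(d1) = 0.43588283; N(d2) = 0.33308291
C = 44.2200 * 1.00000000 * 0.43588283 - 50.2600 * 0.95313379 * 0.33308291 = 3.3186


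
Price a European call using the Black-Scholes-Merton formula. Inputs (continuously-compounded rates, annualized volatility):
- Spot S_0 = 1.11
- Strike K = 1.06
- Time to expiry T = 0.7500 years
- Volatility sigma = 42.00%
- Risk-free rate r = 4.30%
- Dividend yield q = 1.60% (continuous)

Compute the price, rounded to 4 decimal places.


d1 = (ln(S/K) + (r - q + 0.5*sigma^2) * T) / (sigma * sqrt(T)) = 0.36425608
d2 = d1 - sigma * sqrt(T) = 0.00052541
exp(-rT) = 0.96826449; exp(-qT) = 0.98807171
C = S_0 * exp(-qT) * N(d1) - K * exp(-rT) * N(d2)
N(d1) = 0.64216660; N(d2) = 0.50020961
C = 1.1100 * 0.98807171 * 0.64216660 - 1.0600 * 0.96826449 * 0.50020961 = 0.1909

Answer: Price = 0.1909


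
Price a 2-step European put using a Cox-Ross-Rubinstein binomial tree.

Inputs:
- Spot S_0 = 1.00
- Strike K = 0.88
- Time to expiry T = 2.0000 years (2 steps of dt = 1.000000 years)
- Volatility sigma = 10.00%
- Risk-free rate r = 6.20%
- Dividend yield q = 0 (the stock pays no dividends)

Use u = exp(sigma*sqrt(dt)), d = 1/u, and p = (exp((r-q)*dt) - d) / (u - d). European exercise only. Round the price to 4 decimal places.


dt = T/N = 1.000000
u = exp(sigma*sqrt(dt)) = 1.105171; d = 1/u = 0.904837
p = (exp((r-q)*dt) - d) / (u - d) = 0.794300
Discount per step: exp(-r*dt) = 0.939883
Stock lattice S(k, i) with i counting down-moves:
  k=0: S(0,0) = 1.0000
  k=1: S(1,0) = 1.1052; S(1,1) = 0.9048
  k=2: S(2,0) = 1.2214; S(2,1) = 1.0000; S(2,2) = 0.8187
Terminal payoffs V(N, i) = max(K - S_T, 0):
  V(2,0) = 0.000000; V(2,1) = 0.000000; V(2,2) = 0.061269
Backward induction: V(k, i) = exp(-r*dt) * [p * V(k+1, i) + (1-p) * V(k+1, i+1)].
  V(1,0) = exp(-r*dt) * [p*0.000000 + (1-p)*0.000000] = 0.000000
  V(1,1) = exp(-r*dt) * [p*0.000000 + (1-p)*0.061269] = 0.011845
  V(0,0) = exp(-r*dt) * [p*0.000000 + (1-p)*0.011845] = 0.002290

Answer: Price = V(0,0) = 0.0023


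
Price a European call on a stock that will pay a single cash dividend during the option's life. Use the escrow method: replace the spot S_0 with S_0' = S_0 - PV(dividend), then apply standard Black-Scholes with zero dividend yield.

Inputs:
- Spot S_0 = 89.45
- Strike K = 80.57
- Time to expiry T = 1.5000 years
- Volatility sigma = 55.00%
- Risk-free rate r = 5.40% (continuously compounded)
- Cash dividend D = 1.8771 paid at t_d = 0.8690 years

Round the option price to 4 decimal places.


Answer: Price = 28.6507

Derivation:
PV(D) = D * exp(-r * t_d) = 1.8771 * 0.95415800 = 1.79104999
S_0' = S_0 - PV(D) = 89.4500 - 1.79104999 = 87.65895001
d1 = (ln(S_0'/K) + (r + sigma^2/2)*T) / (sigma*sqrt(T)) = 0.58223977
d2 = d1 - sigma*sqrt(T) = -0.09136991
exp(-rT) = 0.92219369
N(d1) = 0.71979741; N(d2) = 0.46359934
C = S_0' * N(d1) - K * exp(-rT) * N(d2) = 87.65895001 * 0.71979741 - 80.5700 * 0.92219369 * 0.46359934 = 28.6507


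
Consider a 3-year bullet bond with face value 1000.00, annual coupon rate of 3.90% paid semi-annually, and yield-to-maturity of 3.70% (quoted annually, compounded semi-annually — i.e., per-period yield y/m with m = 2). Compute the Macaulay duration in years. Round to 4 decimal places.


Answer: Macaulay duration = 2.8606 years

Derivation:
Coupon per period c = face * coupon_rate / m = 19.500000
Periods per year m = 2; per-period yield y/m = 0.018500
Number of cashflows N = 6
Cashflows (t years, CF_t, discount factor 1/(1+y/m)^(m*t), PV):
  t = 0.5000: CF_t = 19.500000, DF = 0.981836, PV = 19.145803
  t = 1.0000: CF_t = 19.500000, DF = 0.964002, PV = 18.798039
  t = 1.5000: CF_t = 19.500000, DF = 0.946492, PV = 18.456592
  t = 2.0000: CF_t = 19.500000, DF = 0.929300, PV = 18.121347
  t = 2.5000: CF_t = 19.500000, DF = 0.912420, PV = 17.792192
  t = 3.0000: CF_t = 1019.500000, DF = 0.895847, PV = 913.315925
Price P = sum_t PV_t = 1005.629897
Macaulay numerator sum_t t * PV_t:
  t * PV_t at t = 0.5000: 9.572901
  t * PV_t at t = 1.0000: 18.798039
  t * PV_t at t = 1.5000: 27.684888
  t * PV_t at t = 2.0000: 36.242694
  t * PV_t at t = 2.5000: 44.480479
  t * PV_t at t = 3.0000: 2739.947774
Macaulay duration D = (sum_t t * PV_t) / P = 2876.726775 / 1005.629897 = 2.860622


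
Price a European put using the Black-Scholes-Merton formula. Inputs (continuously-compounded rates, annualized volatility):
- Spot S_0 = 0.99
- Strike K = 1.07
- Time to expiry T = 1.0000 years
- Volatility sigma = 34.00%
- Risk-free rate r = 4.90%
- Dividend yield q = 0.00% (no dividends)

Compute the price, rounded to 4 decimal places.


d1 = (ln(S/K) + (r - q + 0.5*sigma^2) * T) / (sigma * sqrt(T)) = 0.08556181
d2 = d1 - sigma * sqrt(T) = -0.25443819
exp(-rT) = 0.95218113; exp(-qT) = 1.00000000
P = K * exp(-rT) * N(-d2) - S_0 * exp(-qT) * N(-d1)
N(-d1) = 0.46590738; N(-d2) = 0.60042147
P = 1.0700 * 0.95218113 * 0.60042147 - 0.9900 * 1.00000000 * 0.46590738 = 0.1505

Answer: Price = 0.1505


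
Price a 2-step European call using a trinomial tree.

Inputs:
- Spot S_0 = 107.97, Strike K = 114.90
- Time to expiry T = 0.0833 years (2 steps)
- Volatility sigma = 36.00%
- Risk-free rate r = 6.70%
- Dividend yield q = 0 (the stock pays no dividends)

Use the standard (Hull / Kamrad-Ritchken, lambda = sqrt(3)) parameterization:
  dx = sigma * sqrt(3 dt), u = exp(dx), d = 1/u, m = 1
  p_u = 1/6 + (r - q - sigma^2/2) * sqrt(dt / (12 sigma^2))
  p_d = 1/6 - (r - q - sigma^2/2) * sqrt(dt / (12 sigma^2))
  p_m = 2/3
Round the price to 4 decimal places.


Answer: Price = V(0,0) = 2.3860

Derivation:
dt = T/N = 0.041650; dx = sigma*sqrt(3*dt) = 0.127254
u = exp(dx) = 1.135705; d = 1/u = 0.880510
p_u = 0.167027, p_m = 0.666667, p_d = 0.166307
Discount per step: exp(-r*dt) = 0.997213
Stock lattice S(k, j) with j the centered position index:
  k=0: S(0,+0) = 107.9700
  k=1: S(1,-1) = 95.0687; S(1,+0) = 107.9700; S(1,+1) = 122.6221
  k=2: S(2,-2) = 83.7089; S(2,-1) = 95.0687; S(2,+0) = 107.9700; S(2,+1) = 122.6221; S(2,+2) = 139.2625
Terminal payoffs V(N, j) = max(S_T - K, 0):
  V(2,-2) = 0.000000; V(2,-1) = 0.000000; V(2,+0) = 0.000000; V(2,+1) = 7.722088; V(2,+2) = 24.362541
Backward induction: V(k, j) = exp(-r*dt) * [p_u * V(k+1, j+1) + p_m * V(k+1, j) + p_d * V(k+1, j-1)]
  V(1,-1) = exp(-r*dt) * [p_u*0.000000 + p_m*0.000000 + p_d*0.000000] = 0.000000
  V(1,+0) = exp(-r*dt) * [p_u*7.722088 + p_m*0.000000 + p_d*0.000000] = 1.286201
  V(1,+1) = exp(-r*dt) * [p_u*24.362541 + p_m*7.722088 + p_d*0.000000] = 9.191568
  V(0,+0) = exp(-r*dt) * [p_u*9.191568 + p_m*1.286201 + p_d*0.000000] = 2.386037


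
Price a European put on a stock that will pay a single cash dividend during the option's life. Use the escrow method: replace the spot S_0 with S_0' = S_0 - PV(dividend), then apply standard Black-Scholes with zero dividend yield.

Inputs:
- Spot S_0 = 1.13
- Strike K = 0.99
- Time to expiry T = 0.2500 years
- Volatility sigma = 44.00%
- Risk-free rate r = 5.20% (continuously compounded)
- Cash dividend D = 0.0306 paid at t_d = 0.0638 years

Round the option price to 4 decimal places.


PV(D) = D * exp(-r * t_d) = 0.0306 * 0.99668790 = 0.03049865
S_0' = S_0 - PV(D) = 1.1300 - 0.03049865 = 1.09950135
d1 = (ln(S_0'/K) + (r + sigma^2/2)*T) / (sigma*sqrt(T)) = 0.64594134
d2 = d1 - sigma*sqrt(T) = 0.42594134
exp(-rT) = 0.98708414
N(-d1) = 0.25915867; N(-d2) = 0.33507529
P = K * exp(-rT) * N(-d2) - S_0' * N(-d1) = 0.9900 * 0.98708414 * 0.33507529 - 1.09950135 * 0.25915867 = 0.0425

Answer: Price = 0.0425


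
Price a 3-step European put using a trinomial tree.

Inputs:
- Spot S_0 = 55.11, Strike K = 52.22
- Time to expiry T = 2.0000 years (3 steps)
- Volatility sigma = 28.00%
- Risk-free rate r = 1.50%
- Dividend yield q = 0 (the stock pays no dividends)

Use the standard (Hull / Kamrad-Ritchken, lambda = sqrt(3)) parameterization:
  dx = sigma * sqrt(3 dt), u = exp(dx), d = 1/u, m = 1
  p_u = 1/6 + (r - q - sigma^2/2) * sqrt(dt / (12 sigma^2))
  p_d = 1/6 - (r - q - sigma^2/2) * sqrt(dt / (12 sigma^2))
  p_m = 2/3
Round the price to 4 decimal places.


dt = T/N = 0.666667; dx = sigma*sqrt(3*dt) = 0.395980
u = exp(dx) = 1.485839; d = 1/u = 0.673020
p_u = 0.146295, p_m = 0.666667, p_d = 0.187038
Discount per step: exp(-r*dt) = 0.990050
Stock lattice S(k, j) with j the centered position index:
  k=0: S(0,+0) = 55.1100
  k=1: S(1,-1) = 37.0901; S(1,+0) = 55.1100; S(1,+1) = 81.8846
  k=2: S(2,-2) = 24.9624; S(2,-1) = 37.0901; S(2,+0) = 55.1100; S(2,+1) = 81.8846; S(2,+2) = 121.6674
  k=3: S(3,-3) = 16.8002; S(3,-2) = 24.9624; S(3,-1) = 37.0901; S(3,+0) = 55.1100; S(3,+1) = 81.8846; S(3,+2) = 121.6674; S(3,+3) = 180.7781
Terminal payoffs V(N, j) = max(K - S_T, 0):
  V(3,-3) = 35.419783; V(3,-2) = 27.257578; V(3,-1) = 15.129852; V(3,+0) = 0.000000; V(3,+1) = 0.000000; V(3,+2) = 0.000000; V(3,+3) = 0.000000
Backward induction: V(k, j) = exp(-r*dt) * [p_u * V(k+1, j+1) + p_m * V(k+1, j) + p_d * V(k+1, j-1)]
  V(2,-2) = exp(-r*dt) * [p_u*15.129852 + p_m*27.257578 + p_d*35.419783] = 26.741238
  V(2,-1) = exp(-r*dt) * [p_u*0.000000 + p_m*15.129852 + p_d*27.257578] = 15.033682
  V(2,+0) = exp(-r*dt) * [p_u*0.000000 + p_m*0.000000 + p_d*15.129852] = 2.801701
  V(2,+1) = exp(-r*dt) * [p_u*0.000000 + p_m*0.000000 + p_d*0.000000] = 0.000000
  V(2,+2) = exp(-r*dt) * [p_u*0.000000 + p_m*0.000000 + p_d*0.000000] = 0.000000
  V(1,-1) = exp(-r*dt) * [p_u*2.801701 + p_m*15.033682 + p_d*26.741238] = 15.280389
  V(1,+0) = exp(-r*dt) * [p_u*0.000000 + p_m*2.801701 + p_d*15.033682] = 4.633108
  V(1,+1) = exp(-r*dt) * [p_u*0.000000 + p_m*0.000000 + p_d*2.801701] = 0.518811
  V(0,+0) = exp(-r*dt) * [p_u*0.518811 + p_m*4.633108 + p_d*15.280389] = 5.962726

Answer: Price = V(0,0) = 5.9627


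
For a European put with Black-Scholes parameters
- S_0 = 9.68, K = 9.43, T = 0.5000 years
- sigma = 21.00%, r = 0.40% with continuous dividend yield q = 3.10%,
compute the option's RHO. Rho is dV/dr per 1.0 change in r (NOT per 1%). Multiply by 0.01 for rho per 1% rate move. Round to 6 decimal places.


d1 = 0.1595421773; d2 = 0.0110497532
phi(d1) = 0.3938971728; exp(-qT) = 0.9846195068; exp(-rT) = 0.9980019987
N(-d2) = 0.4955918759
Rho = -K*T*exp(-rT)*N(-d2) = -9.4300 * 0.5000 * 0.9980019987 * 0.4955918759 = -2.332047

Answer: Rho = -2.332047


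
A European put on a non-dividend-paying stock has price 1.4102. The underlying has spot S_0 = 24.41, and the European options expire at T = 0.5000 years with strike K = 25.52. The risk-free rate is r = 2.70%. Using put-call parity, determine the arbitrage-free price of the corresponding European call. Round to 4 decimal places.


Put-call parity: C - P = S_0 * exp(-qT) - K * exp(-rT).
S_0 * exp(-qT) = 24.4100 * 1.00000000 = 24.41000000
K * exp(-rT) = 25.5200 * 0.98659072 = 25.17779508
C = P + S*exp(-qT) - K*exp(-rT)
C = 1.4102 + 24.41000000 - 25.17779508 = 0.6424

Answer: Call price = 0.6424


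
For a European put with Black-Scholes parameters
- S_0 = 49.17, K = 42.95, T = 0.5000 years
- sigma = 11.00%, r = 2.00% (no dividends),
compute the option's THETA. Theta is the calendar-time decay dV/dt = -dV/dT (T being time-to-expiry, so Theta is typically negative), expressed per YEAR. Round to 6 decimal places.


Answer: Theta = -0.219285

Derivation:
d1 = 1.9062574544; d2 = 1.8284757084
phi(d1) = 0.0648390474; exp(-qT) = 1.0000000000; exp(-rT) = 0.9900498337
Theta = -S*exp(-qT)*phi(d1)*sigma/(2*sqrt(T)) + r*K*exp(-rT)*N(-d2) - q*S*exp(-qT)*N(-d1)
N(-d1) = 0.0283084056; N(-d2) = 0.0337390941; sqrt(T) = 0.7071067812
Term 1 = -49.1700 * 1.0000000000 * 0.0648390474 * 0.1100 / (2 * 0.7071067812) = -0.2479787813
Term 2 = 0.0200 * 42.9500 * 0.9900498337 * 0.0337390941 = 0.0286935073
Term 3 = 0 (no dividend yield, q = 0)
Theta = -0.2479787813 + (0.0286935073) + (0.0000000000) = -0.219285


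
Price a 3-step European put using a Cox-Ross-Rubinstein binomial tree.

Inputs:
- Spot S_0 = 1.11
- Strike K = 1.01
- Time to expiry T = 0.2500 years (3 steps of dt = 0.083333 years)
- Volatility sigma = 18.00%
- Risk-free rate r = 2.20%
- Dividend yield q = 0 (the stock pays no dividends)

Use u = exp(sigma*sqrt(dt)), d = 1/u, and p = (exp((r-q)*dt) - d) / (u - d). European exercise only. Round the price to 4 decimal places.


dt = T/N = 0.083333
u = exp(sigma*sqrt(dt)) = 1.053335; d = 1/u = 0.949365
p = (exp((r-q)*dt) - d) / (u - d) = 0.504662
Discount per step: exp(-r*dt) = 0.998168
Stock lattice S(k, i) with i counting down-moves:
  k=0: S(0,0) = 1.1100
  k=1: S(1,0) = 1.1692; S(1,1) = 1.0538
  k=2: S(2,0) = 1.2316; S(2,1) = 1.1100; S(2,2) = 1.0004
  k=3: S(3,0) = 1.2972; S(3,1) = 1.1692; S(3,2) = 1.0538; S(3,3) = 0.9498
Terminal payoffs V(N, i) = max(K - S_T, 0):
  V(3,0) = 0.000000; V(3,1) = 0.000000; V(3,2) = 0.000000; V(3,3) = 0.060220
Backward induction: V(k, i) = exp(-r*dt) * [p * V(k+1, i) + (1-p) * V(k+1, i+1)].
  V(2,0) = exp(-r*dt) * [p*0.000000 + (1-p)*0.000000] = 0.000000
  V(2,1) = exp(-r*dt) * [p*0.000000 + (1-p)*0.000000] = 0.000000
  V(2,2) = exp(-r*dt) * [p*0.000000 + (1-p)*0.060220] = 0.029774
  V(1,0) = exp(-r*dt) * [p*0.000000 + (1-p)*0.000000] = 0.000000
  V(1,1) = exp(-r*dt) * [p*0.000000 + (1-p)*0.029774] = 0.014721
  V(0,0) = exp(-r*dt) * [p*0.000000 + (1-p)*0.014721] = 0.007279

Answer: Price = V(0,0) = 0.0073


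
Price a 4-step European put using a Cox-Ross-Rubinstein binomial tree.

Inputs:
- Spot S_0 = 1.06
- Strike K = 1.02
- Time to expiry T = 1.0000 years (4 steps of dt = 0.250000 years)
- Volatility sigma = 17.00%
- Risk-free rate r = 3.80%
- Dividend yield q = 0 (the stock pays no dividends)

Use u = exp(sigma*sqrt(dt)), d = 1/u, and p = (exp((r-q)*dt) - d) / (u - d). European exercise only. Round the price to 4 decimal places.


Answer: Price = V(0,0) = 0.0380

Derivation:
dt = T/N = 0.250000
u = exp(sigma*sqrt(dt)) = 1.088717; d = 1/u = 0.918512
p = (exp((r-q)*dt) - d) / (u - d) = 0.534844
Discount per step: exp(-r*dt) = 0.990545
Stock lattice S(k, i) with i counting down-moves:
  k=0: S(0,0) = 1.0600
  k=1: S(1,0) = 1.1540; S(1,1) = 0.9736
  k=2: S(2,0) = 1.2564; S(2,1) = 1.0600; S(2,2) = 0.8943
  k=3: S(3,0) = 1.3679; S(3,1) = 1.1540; S(3,2) = 0.9736; S(3,3) = 0.8214
  k=4: S(4,0) = 1.4892; S(4,1) = 1.2564; S(4,2) = 1.0600; S(4,3) = 0.8943; S(4,4) = 0.7545
Terminal payoffs V(N, i) = max(K - S_T, 0):
  V(4,0) = 0.000000; V(4,1) = 0.000000; V(4,2) = 0.000000; V(4,3) = 0.125715; V(4,4) = 0.265523
Backward induction: V(k, i) = exp(-r*dt) * [p * V(k+1, i) + (1-p) * V(k+1, i+1)].
  V(3,0) = exp(-r*dt) * [p*0.000000 + (1-p)*0.000000] = 0.000000
  V(3,1) = exp(-r*dt) * [p*0.000000 + (1-p)*0.000000] = 0.000000
  V(3,2) = exp(-r*dt) * [p*0.000000 + (1-p)*0.125715] = 0.057924
  V(3,3) = exp(-r*dt) * [p*0.125715 + (1-p)*0.265523] = 0.188944
  V(2,0) = exp(-r*dt) * [p*0.000000 + (1-p)*0.000000] = 0.000000
  V(2,1) = exp(-r*dt) * [p*0.000000 + (1-p)*0.057924] = 0.026689
  V(2,2) = exp(-r*dt) * [p*0.057924 + (1-p)*0.188944] = 0.117745
  V(1,0) = exp(-r*dt) * [p*0.000000 + (1-p)*0.026689] = 0.012297
  V(1,1) = exp(-r*dt) * [p*0.026689 + (1-p)*0.117745] = 0.068392
  V(0,0) = exp(-r*dt) * [p*0.012297 + (1-p)*0.068392] = 0.038027


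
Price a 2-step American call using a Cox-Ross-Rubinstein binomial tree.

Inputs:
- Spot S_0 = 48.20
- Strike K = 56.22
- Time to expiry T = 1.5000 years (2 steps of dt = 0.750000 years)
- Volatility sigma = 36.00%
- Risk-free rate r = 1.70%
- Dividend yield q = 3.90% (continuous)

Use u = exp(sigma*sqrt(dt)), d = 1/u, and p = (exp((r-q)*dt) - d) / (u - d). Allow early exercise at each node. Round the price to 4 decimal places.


Answer: Price = V(0,0) = 5.1737

Derivation:
dt = T/N = 0.750000
u = exp(sigma*sqrt(dt)) = 1.365839; d = 1/u = 0.732151
p = (exp((r-q)*dt) - d) / (u - d) = 0.396859
Discount per step: exp(-r*dt) = 0.987331
Stock lattice S(k, i) with i counting down-moves:
  k=0: S(0,0) = 48.2000
  k=1: S(1,0) = 65.8335; S(1,1) = 35.2897
  k=2: S(2,0) = 89.9179; S(2,1) = 48.2000; S(2,2) = 25.8373
Terminal payoffs V(N, i) = max(S_T - K, 0):
  V(2,0) = 33.697925; V(2,1) = 0.000000; V(2,2) = 0.000000
Backward induction: V(k, i) = exp(-r*dt) * [p * V(k+1, i) + (1-p) * V(k+1, i+1)]; then take max(V_cont, immediate exercise) for American.
  V(1,0) = exp(-r*dt) * [p*33.697925 + (1-p)*0.000000] = 13.203884; exercise = 9.613456; V(1,0) = max -> 13.203884
  V(1,1) = exp(-r*dt) * [p*0.000000 + (1-p)*0.000000] = 0.000000; exercise = 0.000000; V(1,1) = max -> 0.000000
  V(0,0) = exp(-r*dt) * [p*13.203884 + (1-p)*0.000000] = 5.173688; exercise = 0.000000; V(0,0) = max -> 5.173688


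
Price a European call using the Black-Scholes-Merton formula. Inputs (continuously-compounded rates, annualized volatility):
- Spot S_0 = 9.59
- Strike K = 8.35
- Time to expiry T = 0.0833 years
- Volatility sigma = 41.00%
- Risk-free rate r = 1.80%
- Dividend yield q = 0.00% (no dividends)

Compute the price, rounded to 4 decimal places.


d1 = (ln(S/K) + (r - q + 0.5*sigma^2) * T) / (sigma * sqrt(T)) = 1.24191858
d2 = d1 - sigma * sqrt(T) = 1.12358545
exp(-rT) = 0.99850172; exp(-qT) = 1.00000000
C = S_0 * exp(-qT) * N(d1) - K * exp(-rT) * N(d2)
N(d1) = 0.89286670; N(d2) = 0.86940553
C = 9.5900 * 1.00000000 * 0.89286670 - 8.3500 * 0.99850172 * 0.86940553 = 1.3139

Answer: Price = 1.3139


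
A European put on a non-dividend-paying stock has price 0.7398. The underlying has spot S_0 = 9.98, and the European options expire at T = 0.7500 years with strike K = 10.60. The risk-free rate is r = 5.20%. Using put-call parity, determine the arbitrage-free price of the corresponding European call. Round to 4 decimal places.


Put-call parity: C - P = S_0 * exp(-qT) - K * exp(-rT).
S_0 * exp(-qT) = 9.9800 * 1.00000000 = 9.98000000
K * exp(-rT) = 10.6000 * 0.96175071 = 10.19455752
C = P + S*exp(-qT) - K*exp(-rT)
C = 0.7398 + 9.98000000 - 10.19455752 = 0.5252

Answer: Call price = 0.5252


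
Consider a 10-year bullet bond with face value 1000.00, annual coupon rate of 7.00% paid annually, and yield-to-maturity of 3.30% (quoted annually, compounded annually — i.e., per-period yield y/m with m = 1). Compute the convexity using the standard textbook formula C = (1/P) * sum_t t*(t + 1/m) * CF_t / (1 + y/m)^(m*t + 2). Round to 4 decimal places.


Answer: Convexity = 73.9992

Derivation:
Coupon per period c = face * coupon_rate / m = 70.000000
Periods per year m = 1; per-period yield y/m = 0.033000
Number of cashflows N = 10
Cashflows (t years, CF_t, discount factor 1/(1+y/m)^(m*t), PV):
  t = 1.0000: CF_t = 70.000000, DF = 0.968054, PV = 67.763795
  t = 2.0000: CF_t = 70.000000, DF = 0.937129, PV = 65.599027
  t = 3.0000: CF_t = 70.000000, DF = 0.907192, PV = 63.503414
  t = 4.0000: CF_t = 70.000000, DF = 0.878211, PV = 61.474748
  t = 5.0000: CF_t = 70.000000, DF = 0.850156, PV = 59.510888
  t = 6.0000: CF_t = 70.000000, DF = 0.822997, PV = 57.609766
  t = 7.0000: CF_t = 70.000000, DF = 0.796705, PV = 55.769377
  t = 8.0000: CF_t = 70.000000, DF = 0.771254, PV = 53.987780
  t = 9.0000: CF_t = 70.000000, DF = 0.746616, PV = 52.263098
  t = 10.0000: CF_t = 1070.000000, DF = 0.722764, PV = 773.357964
Price P = sum_t PV_t = 1310.839856
Convexity numerator sum_t t*(t + 1/m) * CF_t / (1+y/m)^(m*t + 2):
  t = 1.0000: term = 127.006828
  t = 2.0000: term = 368.848485
  t = 3.0000: term = 714.130659
  t = 4.0000: term = 1152.195319
  t = 5.0000: term = 1673.081296
  t = 6.0000: term = 2267.486752
  t = 7.0000: term = 2926.733464
  t = 8.0000: term = 3642.732842
  t = 9.0000: term = 4407.953584
  t = 10.0000: term = 79720.975561
Convexity = (1/P) * sum = 97001.144791 / 1310.839856 = 73.999234
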